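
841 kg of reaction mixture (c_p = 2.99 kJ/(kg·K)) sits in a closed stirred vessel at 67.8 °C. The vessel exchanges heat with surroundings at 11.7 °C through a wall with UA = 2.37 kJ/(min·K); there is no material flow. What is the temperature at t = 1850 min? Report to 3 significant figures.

21.5 °C

Unsteady energy balance on the tank contents: M c_p dT/dt = −UA(T − T_amb).
dT/dt = (T_ss − T)/τ with T_ss = T_amb = 11.700 °C, τ = M c_p/UA = 841·2.99/2.37 = 1061.0 min.
Solution: T(t) = T_ss + (T₀ − T_ss) e^(−t/τ).
T(1850) = 11.700 + (56.100)·0.17489 = 21.511 °C.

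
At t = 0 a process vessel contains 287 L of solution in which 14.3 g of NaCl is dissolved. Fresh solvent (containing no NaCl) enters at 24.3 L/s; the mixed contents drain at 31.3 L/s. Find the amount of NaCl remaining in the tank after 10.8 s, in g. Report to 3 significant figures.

3.64 g

Total volume: dV/dt = Q_in − Q_out = -7.0000 L/s, so V(t) = 287 − 7.0000 t and V(10.8) = 211.40 L.
No NaCl enters, so dm/dt = −Q_out · (m/V).
Separate: dm/m = −Q_out dt/V(t) ⇒ ln(m/m₀) = −(Q_out/(Q_in−Q_out)) ln(V/V₀).
m = m₀ (V₀/V)^(Q_out/(Q_in−Q_out)) = 14.3 × (287/211.40)^(-4.4714) = 3.6445 g.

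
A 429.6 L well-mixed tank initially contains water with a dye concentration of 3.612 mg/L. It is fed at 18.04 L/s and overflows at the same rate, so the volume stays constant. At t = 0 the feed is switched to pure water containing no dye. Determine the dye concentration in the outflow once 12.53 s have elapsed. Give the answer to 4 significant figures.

Species balance on the tank: V dC/dt = Q(C_in − C).
Time constant τ = V/Q = 429.6/18.04 = 23.8137 s.
Solution: C(t) = C_in + (C₀ − C_in) e^(−t/τ).
C(12.53) = 0 + (3.612 − 0)·e^(−12.53/23.8137) = 0 + (3.61200)·0.590866 = 2.13421 mg/L.

2.134 mg/L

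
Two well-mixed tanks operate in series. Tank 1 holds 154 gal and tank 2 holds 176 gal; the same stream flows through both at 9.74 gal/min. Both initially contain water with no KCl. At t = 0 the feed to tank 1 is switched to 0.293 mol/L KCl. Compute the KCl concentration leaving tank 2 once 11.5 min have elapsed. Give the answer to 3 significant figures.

0.0436 mol/L

Each tank obeys Vᵢ dCᵢ/dt = Q(Cᵢ₋₁ − Cᵢ), so τᵢ = Vᵢ/Q.
τ₁ = 154/9.74 = 15.811 min; τ₂ = 176/9.74 = 18.070 min.
Solving the cascade with C₁(0)=C₂(0)=0 gives C₂(t) = C_in[1 − (τ₁ e^(−t/τ₁) − τ₂ e^(−t/τ₂))/(τ₁ − τ₂)].
At t = 11.5: e^(−t/τ₁) = 0.48319, e^(−t/τ₂) = 0.52918.
C₂ = 0.293·[1 − (15.811·0.48319 − 18.070·0.52918)/(-2.2587)] = 0.293·0.14889 = 0.043625 mol/L.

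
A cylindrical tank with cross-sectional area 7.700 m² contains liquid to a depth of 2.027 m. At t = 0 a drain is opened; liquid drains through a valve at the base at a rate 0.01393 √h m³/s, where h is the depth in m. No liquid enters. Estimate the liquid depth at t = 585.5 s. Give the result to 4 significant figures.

Volume balance on the tank: A dh/dt = −0.01393 √h.
This is separable: 2 d(√h)/dt = −0.01393/A, so √h = √h₀ − (0.01393/(2A)) t.
√h = √2.027 − 0.01393·585.5/(2·7.700) = 1.42373 − 0.529611 = 0.894116.
h = 0.894116² = 0.799444 m.

0.7994 m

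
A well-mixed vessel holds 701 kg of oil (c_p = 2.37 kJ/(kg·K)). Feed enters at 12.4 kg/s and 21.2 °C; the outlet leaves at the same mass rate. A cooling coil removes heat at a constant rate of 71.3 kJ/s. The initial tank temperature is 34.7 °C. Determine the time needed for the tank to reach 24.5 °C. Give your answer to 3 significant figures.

57.8 s

First-law balance (no shaft work): M c_p dT/dt = ṁ c_p (T_in − T) − 71.3.
τ = M/ṁ = 56.532 s; T_ss = T_in − Q̇/(ṁ c_p) = 18.774 °C.
T(t) = T_ss + (T₀ − T_ss) e^(−t/τ). Set T = 24.5:
e^(−t/τ) = (24.5 − 18.774)/(34.7 − 18.774) = 0.35954
t = −56.532 · ln(0.35954) = 57.828 s.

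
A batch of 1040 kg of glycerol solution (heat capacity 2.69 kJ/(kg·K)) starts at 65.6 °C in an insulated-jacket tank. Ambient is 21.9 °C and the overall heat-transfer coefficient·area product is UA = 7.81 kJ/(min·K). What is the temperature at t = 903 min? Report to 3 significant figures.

M c_p dT/dt = −UA(T − T_amb).
dT/dt = (T_ss − T)/τ with T_ss = T_amb = 21.900 °C, τ = M c_p/UA = 1040·2.69/7.81 = 358.21 min.
T approaches T_ss exponentially: T(t) = T_ss + (T₀ − T_ss) e^(−t/τ).
T(903) = 21.900 + (43.700)·0.080388 = 25.413 °C.

25.4 °C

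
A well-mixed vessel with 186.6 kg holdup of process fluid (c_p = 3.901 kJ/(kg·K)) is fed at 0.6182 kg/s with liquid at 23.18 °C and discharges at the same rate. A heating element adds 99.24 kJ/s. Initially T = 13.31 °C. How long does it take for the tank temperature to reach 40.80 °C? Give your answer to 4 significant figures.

M c_p dT/dt = ṁ c_p (T_in − T) + Q̇.
τ = M/ṁ = 301.844 s; T_ss = T_in + Q̇/(ṁ c_p) = 64.3311 °C.
T(t) = T_ss + (T₀ − T_ss) e^(−t/τ). Set T = 40.80:
e^(−t/τ) = (40.80 − 64.3311)/(13.31 − 64.3311) = 0.461204
t = −301.844 · ln(0.461204) = 233.602 s.

233.6 s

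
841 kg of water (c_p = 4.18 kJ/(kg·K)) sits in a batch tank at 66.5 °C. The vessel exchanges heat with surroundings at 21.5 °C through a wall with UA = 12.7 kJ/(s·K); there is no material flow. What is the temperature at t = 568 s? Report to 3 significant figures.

First-law balance (no shaft work): M c_p dT/dt = −UA(T − T_amb).
dT/dt = (T_ss − T)/τ with T_ss = T_amb = 21.500 °C, τ = M c_p/UA = 841·4.18/12.7 = 276.80 s.
Solution: T(t) = T_ss + (T₀ − T_ss) e^(−t/τ).
T(568) = 21.500 + (45.000)·0.12848 = 27.281 °C.

27.3 °C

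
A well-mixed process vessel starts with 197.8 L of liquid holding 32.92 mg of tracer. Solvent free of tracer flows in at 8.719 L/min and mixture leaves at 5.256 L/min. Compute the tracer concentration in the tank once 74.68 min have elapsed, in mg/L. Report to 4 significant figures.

0.02027 mg/L

Total volume: dV/dt = Q_in − Q_out = 3.46300 L/min, so V(t) = 197.8 + 3.46300 t and V(74.68) = 456.417 L.
Species balance (pure solvent in): dm/dt = −Q_out · m/V(t).
dm/m = −Q_out dt/(V₀ + 3.46300 t); integrating gives ln(m/m₀) = −(Q_out/(Q_in−Q_out)) ln(V/V₀).
m = m₀ (V₀/V)^(Q_out/(Q_in−Q_out)) = 32.92 × (197.8/456.417)^(1.51776) = 9.25354 mg.
C = m/V = 9.25354/456.417 = 0.0202743 mg/L.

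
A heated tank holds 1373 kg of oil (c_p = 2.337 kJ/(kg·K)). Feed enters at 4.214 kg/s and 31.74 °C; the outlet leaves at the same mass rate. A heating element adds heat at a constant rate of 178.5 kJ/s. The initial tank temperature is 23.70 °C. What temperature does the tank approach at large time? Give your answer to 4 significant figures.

M c_p dT/dt = ṁ c_p (T_in − T) + Q̇.
At steady state dT/dt = 0 ⇒ T_ss = T_in + Q̇/(ṁ c_p) = 31.74 + 178.5/(4.214·2.337) = 49.8653 °C.

49.87 °C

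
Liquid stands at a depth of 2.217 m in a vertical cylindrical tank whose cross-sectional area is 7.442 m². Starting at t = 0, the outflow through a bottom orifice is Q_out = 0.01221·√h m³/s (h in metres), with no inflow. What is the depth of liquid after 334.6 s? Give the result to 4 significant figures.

A dh/dt = −Q_out = −0.01221 √h.
This is separable: 2 d(√h)/dt = −0.01221/A, so √h = √h₀ − (0.01221/(2A)) t.
√h = √2.217 − 0.01221·334.6/(2·7.442) = 1.48896 − 0.274487 = 1.21447.
h = 1.21447² = 1.47494 m.

1.475 m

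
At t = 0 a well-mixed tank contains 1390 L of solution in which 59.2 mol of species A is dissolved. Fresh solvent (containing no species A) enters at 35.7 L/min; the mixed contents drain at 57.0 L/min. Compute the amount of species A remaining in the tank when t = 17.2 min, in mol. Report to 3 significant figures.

26.1 mol

Let m(t) be the amount of species A. Volume: V(t) = V₀ + (Q_in − Q_out) t = 1390 − 21.300 t; V(17.2) = 1023.6 L.
Species balance (pure solvent in): dm/dt = −Q_out · m/V(t).
Separate: dm/m = −Q_out dt/V(t) ⇒ ln(m/m₀) = −(Q_out/(Q_in−Q_out)) ln(V/V₀).
m = m₀ (V₀/V)^(Q_out/(Q_in−Q_out)) = 59.2 × (1390/1023.6)^(-2.6761) = 26.107 mol.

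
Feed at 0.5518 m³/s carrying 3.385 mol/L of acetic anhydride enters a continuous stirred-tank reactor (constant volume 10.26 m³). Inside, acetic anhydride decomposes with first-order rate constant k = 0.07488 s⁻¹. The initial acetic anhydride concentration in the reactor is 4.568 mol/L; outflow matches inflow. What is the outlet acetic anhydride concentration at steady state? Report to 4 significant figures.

V dC/dt = Q(C_in − C) − k V C.
Steady state (dC/dt = 0): C_ss = Q C_in/(Q + kV) = C_in/(1 + kV/Q).
C_ss = 0.5518·3.385/(0.5518 + 0.07488·10.26) = 1.86784/1.32007 = 1.41496 mol/L.

1.415 mol/L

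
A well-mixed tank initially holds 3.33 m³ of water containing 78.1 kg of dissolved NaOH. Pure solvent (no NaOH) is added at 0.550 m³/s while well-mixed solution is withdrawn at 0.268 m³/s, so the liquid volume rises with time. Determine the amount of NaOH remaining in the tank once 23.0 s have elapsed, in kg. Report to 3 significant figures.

Let m(t) be the amount of NaOH. Volume: V(t) = V₀ + (Q_in − Q_out) t = 3.33 + 0.28200 t; V(23.0) = 9.8160 m³.
Solute balance: dm/dt = 0 − Q_out C = −Q_out m/V(t).
Separate: dm/m = −Q_out dt/V(t) ⇒ ln(m/m₀) = −(Q_out/(Q_in−Q_out)) ln(V/V₀).
m = m₀ (V₀/V)^(Q_out/(Q_in−Q_out)) = 78.1 × (3.33/9.8160)^(0.95035) = 27.956 kg.

28.0 kg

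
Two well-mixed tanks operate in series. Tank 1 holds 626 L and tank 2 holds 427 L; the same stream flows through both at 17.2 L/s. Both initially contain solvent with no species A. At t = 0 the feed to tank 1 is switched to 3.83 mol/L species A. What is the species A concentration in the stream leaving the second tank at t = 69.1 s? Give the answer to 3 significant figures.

2.53 mol/L

Each tank obeys Vᵢ dCᵢ/dt = Q(Cᵢ₋₁ − Cᵢ), so τᵢ = Vᵢ/Q.
τ₁ = 626/17.2 = 36.395 s; τ₂ = 427/17.2 = 24.826 s.
Tank 1: C₁ = C_in(1 − e^(−t/τ₁)). Tank 2 (τ₁ ≠ τ₂): C₂ = C_in[1 − (τ₁ e^(−t/τ₁) − τ₂ e^(−t/τ₂))/(τ₁ − τ₂)].
At t = 69.1: e^(−t/τ₁) = 0.14978, e^(−t/τ₂) = 0.061827.
C₂ = 3.83·[1 − (36.395·0.14978 − 24.826·0.061827)/(11.570)] = 3.83·0.66150 = 2.5335 mol/L.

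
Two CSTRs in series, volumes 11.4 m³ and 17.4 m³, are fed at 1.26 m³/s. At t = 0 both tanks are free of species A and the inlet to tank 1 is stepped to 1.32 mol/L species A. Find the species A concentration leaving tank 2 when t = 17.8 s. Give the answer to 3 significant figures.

Time constants: τᵢ = Vᵢ/Q for each well-mixed tank.
τ₁ = 11.4/1.26 = 9.0476 s; τ₂ = 17.4/1.26 = 13.810 s.
Tank 1: C₁ = C_in(1 − e^(−t/τ₁)). Tank 2 (τ₁ ≠ τ₂): C₂ = C_in[1 − (τ₁ e^(−t/τ₁) − τ₂ e^(−t/τ₂))/(τ₁ − τ₂)].
At t = 17.8: e^(−t/τ₁) = 0.13982, e^(−t/τ₂) = 0.27556.
C₂ = 1.32·[1 − (9.0476·0.13982 − 13.810·0.27556)/(-4.7619)] = 1.32·0.46655 = 0.61585 mol/L.

0.616 mol/L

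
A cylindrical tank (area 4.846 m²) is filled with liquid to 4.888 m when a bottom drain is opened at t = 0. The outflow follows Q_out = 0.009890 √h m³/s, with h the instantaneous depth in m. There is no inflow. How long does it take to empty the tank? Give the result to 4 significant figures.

2167 s

A dh/dt = −Q_out = −0.009890 √h.
∫ h^(−1/2) dh = −(0.009890/A) ∫ dt, giving 2√h = 2√h₀ − (0.009890/A) t.
Set h = 0: 2√h₀ = (0.009890/A) t_empty ⇒ t_empty = 2A√h₀/0.009890.
t_empty = 2·4.846·√4.888/0.009890 = 9.69200·2.21088/0.009890 = 2166.62 s.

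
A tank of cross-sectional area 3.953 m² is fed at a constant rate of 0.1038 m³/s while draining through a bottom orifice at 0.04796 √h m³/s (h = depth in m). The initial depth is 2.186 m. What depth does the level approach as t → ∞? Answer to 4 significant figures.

4.684 m

Unsteady balance on liquid volume: A dh/dt = Q_in − 0.04796 √h. At steady state dh/dt = 0:
Q_in = 0.04796 √h_ss ⇒ √h_ss = 0.1038/0.04796 = 2.16430.
h_ss = 2.16430² = 4.68421 m. (Since h₀ = 2.186 m < h_ss, the level will rise toward this value.)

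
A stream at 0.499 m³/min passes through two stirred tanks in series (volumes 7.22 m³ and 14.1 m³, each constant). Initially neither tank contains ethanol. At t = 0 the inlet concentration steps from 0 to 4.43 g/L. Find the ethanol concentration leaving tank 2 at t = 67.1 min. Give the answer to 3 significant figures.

3.63 g/L

Each tank obeys Vᵢ dCᵢ/dt = Q(Cᵢ₋₁ − Cᵢ), so τᵢ = Vᵢ/Q.
τ₁ = 7.22/0.499 = 14.469 min; τ₂ = 14.1/0.499 = 28.257 min.
Solving the cascade with C₁(0)=C₂(0)=0 gives C₂(t) = C_in[1 − (τ₁ e^(−t/τ₁) − τ₂ e^(−t/τ₂))/(τ₁ − τ₂)].
At t = 67.1: e^(−t/τ₁) = 0.0096817, e^(−t/τ₂) = 0.093045.
C₂ = 4.43·[1 − (14.469·0.0096817 − 28.257·0.093045)/(-13.788)] = 4.43·0.81947 = 3.6303 g/L.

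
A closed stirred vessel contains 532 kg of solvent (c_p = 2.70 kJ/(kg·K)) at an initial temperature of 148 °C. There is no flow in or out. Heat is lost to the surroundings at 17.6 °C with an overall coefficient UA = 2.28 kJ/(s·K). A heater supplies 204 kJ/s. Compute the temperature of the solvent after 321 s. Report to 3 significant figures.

M c_p dT/dt = −UA(T − T_amb) + Q̇.
dT/dt = (T_ss − T)/τ with T_ss = T_amb + Q̇/UA = 17.6 + 204/2.28 = 107.07 °C, τ = M c_p/UA = 532·2.70/2.28 = 630.00 s.
Integrating: T(t) = T_ss + (T₀ − T_ss) e^(−t/τ).
T(321) = 107.07 + (40.926)·0.60078 = 131.66 °C.

132 °C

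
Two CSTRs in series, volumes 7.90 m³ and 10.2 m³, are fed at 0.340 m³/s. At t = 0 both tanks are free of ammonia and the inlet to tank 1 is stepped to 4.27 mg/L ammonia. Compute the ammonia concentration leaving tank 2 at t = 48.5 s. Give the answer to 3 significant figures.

2.33 mg/L

Species balance on tank i: dCᵢ/dt = (Cᵢ₋₁ − Cᵢ)/τᵢ with τᵢ = Vᵢ/Q.
τ₁ = 7.90/0.340 = 23.235 s; τ₂ = 10.2/0.340 = 30.000 s.
Solving the cascade with C₁(0)=C₂(0)=0 gives C₂(t) = C_in[1 − (τ₁ e^(−t/τ₁) − τ₂ e^(−t/τ₂))/(τ₁ − τ₂)].
At t = 48.5: e^(−t/τ₁) = 0.12402, e^(−t/τ₂) = 0.19856.
C₂ = 4.27·[1 − (23.235·0.12402 − 30.000·0.19856)/(-6.7647)] = 4.27·0.54540 = 2.3289 mg/L.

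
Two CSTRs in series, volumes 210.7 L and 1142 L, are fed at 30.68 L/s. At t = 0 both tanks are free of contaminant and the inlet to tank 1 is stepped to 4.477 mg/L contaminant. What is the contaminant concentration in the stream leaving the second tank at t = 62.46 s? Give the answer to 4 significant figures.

Each tank obeys Vᵢ dCᵢ/dt = Q(Cᵢ₋₁ − Cᵢ), so τᵢ = Vᵢ/Q.
τ₁ = 210.7/30.68 = 6.86767 s; τ₂ = 1142/30.68 = 37.2229 s.
Tank 1: C₁ = C_in(1 − e^(−t/τ₁)). Tank 2 (τ₁ ≠ τ₂): C₂ = C_in[1 − (τ₁ e^(−t/τ₁) − τ₂ e^(−t/τ₂))/(τ₁ − τ₂)].
At t = 62.46: e^(−t/τ₁) = 0.000112249, e^(−t/τ₂) = 0.186748.
C₂ = 4.477·[1 − (6.86767·0.000112249 − 37.2229·0.186748)/(-30.3553)] = 4.477·0.771027 = 3.45189 mg/L.

3.452 mg/L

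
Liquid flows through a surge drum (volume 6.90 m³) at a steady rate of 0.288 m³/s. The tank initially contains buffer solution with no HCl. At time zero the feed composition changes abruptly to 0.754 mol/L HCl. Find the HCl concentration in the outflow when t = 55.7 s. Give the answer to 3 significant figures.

0.680 mol/L

Accumulation = in − out for the solute gives V dC/dt = Q(C_in − C).
Time constant τ = V/Q = 6.90/0.288 = 23.958 s.
C approaches C_in exponentially: C(t) = C_in + (C₀ − C_in) e^(−t/τ).
C(55.7) = 0.754 + (0 − 0.754)·e^(−55.7/23.958) = 0.754 + (-0.75400)·0.097796 = 0.68026 mol/L.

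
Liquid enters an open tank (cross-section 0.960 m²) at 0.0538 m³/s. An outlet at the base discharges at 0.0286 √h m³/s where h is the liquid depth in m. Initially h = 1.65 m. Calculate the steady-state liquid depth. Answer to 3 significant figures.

Accumulation of liquid (constant cross-section A): A dh/dt = Q_in − 0.0286 √h. At steady state dh/dt = 0:
Q_in = 0.0286 √h_ss ⇒ √h_ss = 0.0538/0.0286 = 1.8811.
h_ss = 1.8811² = 3.5386 m. (Since h₀ = 1.65 m < h_ss, the level will rise toward this value.)

3.54 m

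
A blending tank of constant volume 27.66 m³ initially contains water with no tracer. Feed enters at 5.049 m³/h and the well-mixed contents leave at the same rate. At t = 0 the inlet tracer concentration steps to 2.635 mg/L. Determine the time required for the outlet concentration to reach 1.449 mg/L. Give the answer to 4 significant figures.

Species balance: V dC/dt = Q(C_in − C) ⇒ τ = V/Q = 5.47831 h.
C(t) = C_in + (C₀ − C_in) e^(−t/τ). Set C = 1.449 and solve for t:
e^(−t/τ) = (C − C_in)/(C₀ − C_in) = (1.449 − 2.635)/(0 − 2.635) = 0.450095
t = −τ ln(…) = 5.47831 × 0.798297 = 4.37332 h.

4.373 h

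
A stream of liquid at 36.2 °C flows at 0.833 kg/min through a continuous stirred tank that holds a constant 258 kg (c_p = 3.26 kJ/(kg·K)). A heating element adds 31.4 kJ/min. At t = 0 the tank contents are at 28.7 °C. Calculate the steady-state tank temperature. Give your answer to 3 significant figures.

47.8 °C

M c_p dT/dt = ṁ c_p (T_in − T) + Q̇.
At steady state dT/dt = 0 ⇒ T_ss = T_in + Q̇/(ṁ c_p) = 36.2 + 31.4/(0.833·3.26) = 47.763 °C.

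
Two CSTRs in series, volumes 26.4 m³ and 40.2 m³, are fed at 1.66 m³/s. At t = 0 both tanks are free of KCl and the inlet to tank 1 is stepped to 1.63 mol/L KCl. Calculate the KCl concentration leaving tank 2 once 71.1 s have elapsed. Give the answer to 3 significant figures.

Each tank obeys Vᵢ dCᵢ/dt = Q(Cᵢ₋₁ − Cᵢ), so τᵢ = Vᵢ/Q.
τ₁ = 26.4/1.66 = 15.904 s; τ₂ = 40.2/1.66 = 24.217 s.
Tank 1: C₁ = C_in(1 − e^(−t/τ₁)). Tank 2 (τ₁ ≠ τ₂): C₂ = C_in[1 − (τ₁ e^(−t/τ₁) − τ₂ e^(−t/τ₂))/(τ₁ − τ₂)].
At t = 71.1: e^(−t/τ₁) = 0.011440, e^(−t/τ₂) = 0.053079.
C₂ = 1.63·[1 − (15.904·0.011440 − 24.217·0.053079)/(-8.3133)] = 1.63·0.86726 = 1.4136 mol/L.

1.41 mol/L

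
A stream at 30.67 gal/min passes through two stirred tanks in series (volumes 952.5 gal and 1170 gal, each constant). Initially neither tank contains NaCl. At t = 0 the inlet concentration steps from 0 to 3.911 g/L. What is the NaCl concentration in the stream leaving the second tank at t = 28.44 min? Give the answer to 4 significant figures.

0.7831 g/L

Each tank obeys Vᵢ dCᵢ/dt = Q(Cᵢ₋₁ − Cᵢ), so τᵢ = Vᵢ/Q.
τ₁ = 952.5/30.67 = 31.0564 min; τ₂ = 1170/30.67 = 38.1480 min.
Solving the cascade with C₁(0)=C₂(0)=0 gives C₂(t) = C_in[1 − (τ₁ e^(−t/τ₁) − τ₂ e^(−t/τ₂))/(τ₁ − τ₂)].
At t = 28.44: e^(−t/τ₁) = 0.400215, e^(−t/τ₂) = 0.474489.
C₂ = 3.911·[1 − (31.0564·0.400215 − 38.1480·0.474489)/(-7.09162)] = 3.911·0.200243 = 0.783150 g/L.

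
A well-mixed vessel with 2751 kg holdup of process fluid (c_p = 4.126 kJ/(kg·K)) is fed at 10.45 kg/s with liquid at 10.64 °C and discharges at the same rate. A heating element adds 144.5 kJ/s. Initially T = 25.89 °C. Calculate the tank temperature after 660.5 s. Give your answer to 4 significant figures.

14.96 °C

Unsteady energy balance on the tank contents: M c_p dT/dt = ṁ c_p (T_in − T) + 144.5.
τ = M/ṁ = 263.254 s; T_ss = T_in + Q̇/(ṁ c_p) = 10.64 + 144.5/(10.45·4.126) = 13.9914 °C.
Integrating: T(t) = T_ss + (T₀ − T_ss) e^(−t/τ).
T(660.5) = 13.9914 + (11.8986)·e^(−660.5/263.254) = 13.9914 + (11.8986)·0.0813506 = 14.9593 °C.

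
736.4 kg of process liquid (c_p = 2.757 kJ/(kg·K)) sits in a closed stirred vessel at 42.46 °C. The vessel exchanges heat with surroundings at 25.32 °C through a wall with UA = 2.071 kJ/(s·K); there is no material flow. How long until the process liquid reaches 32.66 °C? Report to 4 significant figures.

Energy balance: M c_p dT/dt = −UA(T − T_amb).
τ = M c_p/UA = 980.326 s; T_ss = T_amb = 25.3200 °C.
T(t) = T_ss + (T₀ − T_ss)e^(−t/τ); set T = 32.66:
t = −τ ln[(T − T_ss)/(T₀ − T_ss)] = −980.326 · ln(0.428238) = 831.391 s.

831.4 s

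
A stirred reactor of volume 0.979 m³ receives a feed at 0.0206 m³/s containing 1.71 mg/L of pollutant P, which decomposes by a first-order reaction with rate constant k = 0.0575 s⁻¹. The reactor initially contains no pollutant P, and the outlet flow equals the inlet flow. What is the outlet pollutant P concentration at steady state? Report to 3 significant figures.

0.458 mg/L

Species balance: V dC/dt = Q C_in − Q C − k V C.
At steady state: 0 = Q C_in − (Q + kV) C_ss, so C_ss = Q C_in/(Q + kV).
C_ss = 0.0206·1.71/(0.0206 + 0.0575·0.979) = 0.035226/0.076893 = 0.45812 mg/L.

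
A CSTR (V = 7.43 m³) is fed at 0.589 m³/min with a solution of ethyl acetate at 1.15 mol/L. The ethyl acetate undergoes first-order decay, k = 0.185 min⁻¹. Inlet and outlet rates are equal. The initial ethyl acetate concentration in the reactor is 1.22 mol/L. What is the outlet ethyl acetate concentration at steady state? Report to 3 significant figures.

Species balance: V dC/dt = Q C_in − Q C − k V C.
Steady state (dC/dt = 0): C_ss = Q C_in/(Q + kV) = C_in/(1 + kV/Q).
C_ss = 0.589·1.15/(0.589 + 0.185·7.43) = 0.67735/1.9635 = 0.34496 mol/L.

0.345 mol/L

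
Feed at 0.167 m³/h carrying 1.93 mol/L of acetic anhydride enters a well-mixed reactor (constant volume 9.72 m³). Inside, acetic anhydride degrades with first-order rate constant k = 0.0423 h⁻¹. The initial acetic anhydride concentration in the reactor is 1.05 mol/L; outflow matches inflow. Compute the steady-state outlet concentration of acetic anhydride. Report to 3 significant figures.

Accumulation = in − out − consumed: V dC/dt = Q C_in − Q C − k V C.
Steady state (dC/dt = 0): C_ss = Q C_in/(Q + kV) = C_in/(1 + kV/Q).
C_ss = 0.167·1.93/(0.167 + 0.0423·9.72) = 0.32231/0.57816 = 0.55748 mol/L.

0.557 mol/L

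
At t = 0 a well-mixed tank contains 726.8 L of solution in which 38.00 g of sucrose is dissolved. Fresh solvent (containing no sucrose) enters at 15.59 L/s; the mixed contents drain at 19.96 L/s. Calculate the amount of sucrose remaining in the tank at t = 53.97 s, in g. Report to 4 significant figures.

6.333 g

Let m(t) be the amount of sucrose. Volume: V(t) = V₀ + (Q_in − Q_out) t = 726.8 − 4.37000 t; V(53.97) = 490.951 L.
No sucrose enters, so dm/dt = −Q_out · (m/V).
dm/m = −Q_out dt/(V₀ − 4.37000 t); integrating gives ln(m/m₀) = −(Q_out/(Q_in−Q_out)) ln(V/V₀).
m = m₀ (V₀/V)^(Q_out/(Q_in−Q_out)) = 38.00 × (726.8/490.951)^(-4.56751) = 6.33267 g.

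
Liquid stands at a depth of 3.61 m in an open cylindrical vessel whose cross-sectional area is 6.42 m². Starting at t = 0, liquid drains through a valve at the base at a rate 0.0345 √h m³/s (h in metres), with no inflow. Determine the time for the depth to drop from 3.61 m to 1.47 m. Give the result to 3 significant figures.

Volume balance on the tank: A dh/dt = −0.0345 √h.
Separate and integrate: 2(√h − √h₀) = −(0.0345/A) t.
t = 2A(√h₀ − √h)/0.0345 = 2·6.42·(√3.61 − √1.47)/0.0345
  = 12.840 × (1.9000 − 1.2124) / 0.0345 = 255.89 s.

256 s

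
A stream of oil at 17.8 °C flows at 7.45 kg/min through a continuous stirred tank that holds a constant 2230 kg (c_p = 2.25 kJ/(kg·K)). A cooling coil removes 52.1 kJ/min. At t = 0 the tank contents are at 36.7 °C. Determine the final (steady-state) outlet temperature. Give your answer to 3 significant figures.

M c_p dT/dt = ṁ c_p (T_in − T) − Q̇.
At steady state dT/dt = 0 ⇒ T_ss = T_in − Q̇/(ṁ c_p) = 17.8 − 52.1/(7.45·2.25) = 14.692 °C.

14.7 °C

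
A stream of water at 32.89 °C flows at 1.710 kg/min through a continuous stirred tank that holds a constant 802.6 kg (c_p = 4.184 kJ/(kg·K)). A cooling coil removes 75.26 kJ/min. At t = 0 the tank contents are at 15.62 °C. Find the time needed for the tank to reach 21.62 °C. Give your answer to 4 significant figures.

M c_p dT/dt = ṁ c_p (T_in − T) − Q̇.
τ = M/ṁ = 469.357 min; T_ss = T_in − Q̇/(ṁ c_p) = 22.3710 °C.
T(t) = T_ss + (T₀ − T_ss) e^(−t/τ). Set T = 21.62:
e^(−t/τ) = (21.62 − 22.3710)/(15.62 − 22.3710) = 0.111236
t = −469.357 · ln(0.111236) = 1030.75 min.

1031 min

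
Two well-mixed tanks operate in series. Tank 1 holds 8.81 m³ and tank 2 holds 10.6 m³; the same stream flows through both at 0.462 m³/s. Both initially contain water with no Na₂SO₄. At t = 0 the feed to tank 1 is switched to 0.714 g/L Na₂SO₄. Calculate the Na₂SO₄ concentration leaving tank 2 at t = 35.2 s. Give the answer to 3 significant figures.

0.357 g/L

Species balance on tank i: dCᵢ/dt = (Cᵢ₋₁ − Cᵢ)/τᵢ with τᵢ = Vᵢ/Q.
τ₁ = 8.81/0.462 = 19.069 s; τ₂ = 10.6/0.462 = 22.944 s.
Solving the cascade with C₁(0)=C₂(0)=0 gives C₂(t) = C_in[1 − (τ₁ e^(−t/τ₁) − τ₂ e^(−t/τ₂))/(τ₁ − τ₂)].
At t = 35.2: e^(−t/τ₁) = 0.15788, e^(−t/τ₂) = 0.21563.
C₂ = 0.714·[1 − (19.069·0.15788 − 22.944·0.21563)/(-3.8745)] = 0.714·0.50015 = 0.35711 g/L.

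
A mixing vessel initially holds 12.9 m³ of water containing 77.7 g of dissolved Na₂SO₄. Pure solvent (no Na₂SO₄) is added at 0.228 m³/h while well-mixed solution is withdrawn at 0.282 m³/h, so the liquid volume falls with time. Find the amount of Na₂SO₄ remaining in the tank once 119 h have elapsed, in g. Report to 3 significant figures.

Total volume: dV/dt = Q_in − Q_out = -0.054000 m³/h, so V(t) = 12.9 − 0.054000 t and V(119) = 6.4740 m³.
No Na₂SO₄ enters, so dm/dt = −Q_out · (m/V).
Separate: dm/m = −Q_out dt/V(t) ⇒ ln(m/m₀) = −(Q_out/(Q_in−Q_out)) ln(V/V₀).
m = m₀ (V₀/V)^(Q_out/(Q_in−Q_out)) = 77.7 × (12.9/6.4740)^(-5.2222) = 2.1223 g.

2.12 g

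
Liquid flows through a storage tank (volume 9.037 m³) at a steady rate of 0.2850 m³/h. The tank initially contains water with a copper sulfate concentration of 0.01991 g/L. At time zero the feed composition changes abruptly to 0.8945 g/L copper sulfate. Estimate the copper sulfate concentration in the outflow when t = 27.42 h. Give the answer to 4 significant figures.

0.5262 g/L

Transient balance on the dissolved component: V dC/dt = Q(C_in − C).
Time constant τ = V/Q = 9.037/0.2850 = 31.7088 h.
C approaches C_in exponentially: C(t) = C_in + (C₀ − C_in) e^(−t/τ).
C(27.42) = 0.8945 + (0.01991 − 0.8945)·e^(−27.42/31.7088) = 0.8945 + (-0.874590)·0.421159 = 0.526159 g/L.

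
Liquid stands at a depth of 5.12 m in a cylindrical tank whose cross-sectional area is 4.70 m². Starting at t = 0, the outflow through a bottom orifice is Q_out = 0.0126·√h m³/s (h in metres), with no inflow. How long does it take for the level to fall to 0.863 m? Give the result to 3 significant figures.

995 s

A dh/dt = −Q_out = −0.0126 √h.
Separate and integrate: 2(√h − √h₀) = −(0.0126/A) t.
t = 2A(√h₀ − √h)/0.0126 = 2·4.70·(√5.12 − √0.863)/0.0126
  = 9.4000 × (2.2627 − 0.92898) / 0.0126 = 995.03 s.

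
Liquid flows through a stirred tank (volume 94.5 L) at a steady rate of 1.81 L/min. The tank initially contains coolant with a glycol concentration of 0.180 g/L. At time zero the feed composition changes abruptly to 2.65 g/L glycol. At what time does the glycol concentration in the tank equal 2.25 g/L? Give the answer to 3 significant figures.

Accumulation = in − out for the solute gives V dC/dt = Q(C_in − C), so τ = V/Q = 52.210 min.
C(t) = C_in + (C₀ − C_in) e^(−t/τ). Set C = 2.25 and solve for t:
e^(−t/τ) = (C − C_in)/(C₀ − C_in) = (2.25 − 2.65)/(0.180 − 2.65) = 0.16194
t = −τ ln(…) = 52.210 × 1.8205 = 95.049 min.

95.0 min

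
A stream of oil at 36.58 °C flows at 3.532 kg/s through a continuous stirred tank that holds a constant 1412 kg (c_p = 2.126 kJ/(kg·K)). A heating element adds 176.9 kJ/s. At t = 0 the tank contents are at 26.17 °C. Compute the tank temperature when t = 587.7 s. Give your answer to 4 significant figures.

M c_p dT/dt = ṁ c_p (T_in − T) + Q̇.
Rearrange: dT/dt = (T_ss − T)/τ with τ = M/ṁ = 399.773 s and T_ss = T_in + Q̇/(ṁ c_p) = 60.1383 °C.
This is linear first-order; T(t) = T_ss + (T₀ − T_ss) e^(−t/τ).
T(587.7) = 60.1383 + (-33.9683)·e^(−587.7/399.773) = 60.1383 + (-33.9683)·0.229907 = 52.3288 °C.

52.33 °C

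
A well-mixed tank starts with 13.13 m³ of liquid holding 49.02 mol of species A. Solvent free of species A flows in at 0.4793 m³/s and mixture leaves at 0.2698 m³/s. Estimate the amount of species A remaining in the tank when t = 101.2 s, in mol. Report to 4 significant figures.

Total volume: dV/dt = Q_in − Q_out = 0.209500 m³/s, so V(t) = 13.13 + 0.209500 t and V(101.2) = 34.3314 m³.
Species balance (pure solvent in): dm/dt = −Q_out · m/V(t).
Separate: dm/m = −Q_out dt/V(t) ⇒ ln(m/m₀) = −(Q_out/(Q_in−Q_out)) ln(V/V₀).
m = m₀ (V₀/V)^(Q_out/(Q_in−Q_out)) = 49.02 × (13.13/34.3314)^(1.28783) = 14.2167 mol.

14.22 mol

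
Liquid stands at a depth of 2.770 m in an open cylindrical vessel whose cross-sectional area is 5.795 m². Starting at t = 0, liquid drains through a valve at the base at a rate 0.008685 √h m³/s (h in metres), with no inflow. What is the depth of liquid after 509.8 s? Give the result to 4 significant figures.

A dh/dt = −Q_out = −0.008685 √h.
This is separable: 2 d(√h)/dt = −0.008685/A, so √h = √h₀ − (0.008685/(2A)) t.
√h = √2.770 − 0.008685·509.8/(2·5.795) = 1.66433 − 0.382020 = 1.28231.
h = 1.28231² = 1.64432 m.

1.644 m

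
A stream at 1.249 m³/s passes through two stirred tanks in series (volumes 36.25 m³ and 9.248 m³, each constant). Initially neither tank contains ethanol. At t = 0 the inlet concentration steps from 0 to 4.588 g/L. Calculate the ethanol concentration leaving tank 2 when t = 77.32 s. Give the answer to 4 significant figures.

4.159 g/L

Time constants: τᵢ = Vᵢ/Q for each well-mixed tank.
τ₁ = 36.25/1.249 = 29.0232 s; τ₂ = 9.248/1.249 = 7.40432 s.
Solving the cascade with C₁(0)=C₂(0)=0 gives C₂(t) = C_in[1 − (τ₁ e^(−t/τ₁) − τ₂ e^(−t/τ₂))/(τ₁ − τ₂)].
At t = 77.32: e^(−t/τ₁) = 0.0696638, e^(−t/τ₂) = 2.91648e-05.
C₂ = 4.588·[1 − (29.0232·0.0696638 − 7.40432·2.91648e-05)/(21.6189)] = 4.588·0.906487 = 4.15896 g/L.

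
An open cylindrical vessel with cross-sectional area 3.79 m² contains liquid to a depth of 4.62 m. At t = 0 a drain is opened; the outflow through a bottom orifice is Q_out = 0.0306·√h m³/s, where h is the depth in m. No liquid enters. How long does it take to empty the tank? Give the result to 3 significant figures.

A dh/dt = −Q_out = −0.0306 √h.
Separate and integrate: 2(√h − √h₀) = −(0.0306/A) t.
Tank is empty when √h = 0: t_empty = 2A√h₀/0.0306.
t_empty = 2·3.79·√4.62/0.0306 = 7.5800·2.1494/0.0306 = 532.44 s.

532 s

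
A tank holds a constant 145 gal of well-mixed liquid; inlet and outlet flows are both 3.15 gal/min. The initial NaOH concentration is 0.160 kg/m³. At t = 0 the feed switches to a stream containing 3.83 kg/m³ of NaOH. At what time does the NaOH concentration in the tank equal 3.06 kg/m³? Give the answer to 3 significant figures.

71.9 min

Unsteady species balance (constant V, well mixed): V dC/dt = Q(C_in − C), so τ = V/Q = 46.032 min.
C(t) = C_in + (C₀ − C_in) e^(−t/τ). Set C = 3.06 and solve for t:
e^(−t/τ) = (C − C_in)/(C₀ − C_in) = (3.06 − 3.83)/(0.160 − 3.83) = 0.20981
t = −τ ln(…) = 46.032 × 1.5616 = 71.881 min.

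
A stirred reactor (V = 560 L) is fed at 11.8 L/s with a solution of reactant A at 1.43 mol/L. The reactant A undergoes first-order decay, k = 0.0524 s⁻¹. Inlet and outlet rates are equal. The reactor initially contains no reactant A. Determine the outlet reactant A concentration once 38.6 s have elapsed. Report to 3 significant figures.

0.386 mol/L

Accumulation = in − out − consumed: V dC/dt = Q C_in − Q C − k V C.
dC/dt = (Q/V) C_in − (Q/V + k) C; effective rate a = Q/V + k = 0.021071 + 0.0524 = 0.073471 s⁻¹.
C_ss = Q C_in/(Q + kV) = 0.41012 mol/L; C(t) = C_ss + (C₀ − C_ss) e^(−a t).
C(38.6) = 0.41012 + (-0.41012)·e^(−0.073471·38.6) = 0.41012 + (-0.41012)·0.058660 = 0.38606 mol/L.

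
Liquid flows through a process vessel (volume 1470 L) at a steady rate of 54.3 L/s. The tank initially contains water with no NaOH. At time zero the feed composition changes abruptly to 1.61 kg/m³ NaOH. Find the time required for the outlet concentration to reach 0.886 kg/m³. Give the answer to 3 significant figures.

Species balance: V dC/dt = Q(C_in − C) ⇒ τ = V/Q = 27.072 s.
C(t) = C_in + (C₀ − C_in) e^(−t/τ). Set C = 0.886 and solve for t:
e^(−t/τ) = (C − C_in)/(C₀ − C_in) = (0.886 − 1.61)/(0 − 1.61) = 0.44969
t = −τ ln(…) = 27.072 × 0.79920 = 21.636 s.

21.6 s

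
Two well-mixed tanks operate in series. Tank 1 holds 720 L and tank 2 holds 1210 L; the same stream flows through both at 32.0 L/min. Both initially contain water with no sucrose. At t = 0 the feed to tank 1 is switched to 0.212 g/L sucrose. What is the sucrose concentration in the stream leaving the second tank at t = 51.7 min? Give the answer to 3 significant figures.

Each tank obeys Vᵢ dCᵢ/dt = Q(Cᵢ₋₁ − Cᵢ), so τᵢ = Vᵢ/Q.
τ₁ = 720/32.0 = 22.500 min; τ₂ = 1210/32.0 = 37.812 min.
Solving the cascade with C₁(0)=C₂(0)=0 gives C₂(t) = C_in[1 − (τ₁ e^(−t/τ₁) − τ₂ e^(−t/τ₂))/(τ₁ − τ₂)].
At t = 51.7: e^(−t/τ₁) = 0.10048, e^(−t/τ₂) = 0.25480.
C₂ = 0.212·[1 − (22.500·0.10048 − 37.812·0.25480)/(-15.312)] = 0.212·0.51844 = 0.10991 g/L.

0.110 g/L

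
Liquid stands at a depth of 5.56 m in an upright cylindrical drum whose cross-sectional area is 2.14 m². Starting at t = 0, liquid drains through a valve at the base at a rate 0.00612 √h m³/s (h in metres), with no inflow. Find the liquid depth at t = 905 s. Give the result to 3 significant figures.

Unsteady balance on liquid volume: A dh/dt = −0.00612 √h.
∫ h^(−1/2) dh = −(0.00612/A) ∫ dt, giving 2√h = 2√h₀ − (0.00612/A) t.
√h = √5.56 − 0.00612·905/(2·2.14) = 2.3580 − 1.2941 = 1.0639.
h = 1.0639² = 1.1319 m.

1.13 m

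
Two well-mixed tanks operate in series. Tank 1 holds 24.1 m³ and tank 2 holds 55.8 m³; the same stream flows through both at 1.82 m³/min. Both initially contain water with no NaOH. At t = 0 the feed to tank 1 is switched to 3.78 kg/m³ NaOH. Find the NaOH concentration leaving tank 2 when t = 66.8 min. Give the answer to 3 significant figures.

3.05 kg/m³

Each tank obeys Vᵢ dCᵢ/dt = Q(Cᵢ₋₁ − Cᵢ), so τᵢ = Vᵢ/Q.
τ₁ = 24.1/1.82 = 13.242 min; τ₂ = 55.8/1.82 = 30.659 min.
Tank 1: C₁ = C_in(1 − e^(−t/τ₁)). Tank 2 (τ₁ ≠ τ₂): C₂ = C_in[1 − (τ₁ e^(−t/τ₁) − τ₂ e^(−t/τ₂))/(τ₁ − τ₂)].
At t = 66.8: e^(−t/τ₁) = 0.0064437, e^(−t/τ₂) = 0.11318.
C₂ = 3.78·[1 − (13.242·0.0064437 − 30.659·0.11318)/(-17.418)] = 3.78·0.80567 = 3.0455 kg/m³.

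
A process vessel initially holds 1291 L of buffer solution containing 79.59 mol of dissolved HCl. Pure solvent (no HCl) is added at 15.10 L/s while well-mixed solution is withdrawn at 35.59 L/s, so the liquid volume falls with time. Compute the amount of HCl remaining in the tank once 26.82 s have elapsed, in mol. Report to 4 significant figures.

Let m(t) be the amount of HCl. Volume: V(t) = V₀ + (Q_in − Q_out) t = 1291 − 20.4900 t; V(26.82) = 741.458 L.
No HCl enters, so dm/dt = −Q_out · (m/V).
dm/m = −Q_out dt/(V₀ − 20.4900 t); integrating gives ln(m/m₀) = −(Q_out/(Q_in−Q_out)) ln(V/V₀).
m = m₀ (V₀/V)^(Q_out/(Q_in−Q_out)) = 79.59 × (1291/741.458)^(-1.73694) = 30.3762 mol.

30.38 mol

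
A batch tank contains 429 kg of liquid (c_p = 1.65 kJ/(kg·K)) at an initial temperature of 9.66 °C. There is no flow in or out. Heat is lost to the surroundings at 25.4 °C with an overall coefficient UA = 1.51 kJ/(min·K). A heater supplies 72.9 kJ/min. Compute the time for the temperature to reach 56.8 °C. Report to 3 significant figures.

625 min

Lumped-capacitance energy balance: M c_p dT/dt = UA(T_amb − T) + Q̇.
τ = M c_p/UA = 468.77 min; T_ss = T_amb + Q̇/UA = 25.4 + 72.9/1.51 = 73.678 °C.
T(t) = T_ss + (T₀ − T_ss)e^(−t/τ); set T = 56.8:
t = −τ ln[(T − T_ss)/(T₀ − T_ss)] = −468.77 · ln(0.26365) = 624.95 min.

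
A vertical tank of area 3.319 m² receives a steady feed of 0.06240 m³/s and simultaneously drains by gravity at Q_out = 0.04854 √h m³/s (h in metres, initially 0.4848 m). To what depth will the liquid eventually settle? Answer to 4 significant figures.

A dh/dt = Q_in − 0.04854 √h. Steady state requires inflow = outflow:
Q_in = 0.04854 √h_ss ⇒ √h_ss = 0.06240/0.04854 = 1.28554.
h_ss = 1.28554² = 1.65261 m. (Since h₀ = 0.4848 m < h_ss, the level will rise toward this value.)

1.653 m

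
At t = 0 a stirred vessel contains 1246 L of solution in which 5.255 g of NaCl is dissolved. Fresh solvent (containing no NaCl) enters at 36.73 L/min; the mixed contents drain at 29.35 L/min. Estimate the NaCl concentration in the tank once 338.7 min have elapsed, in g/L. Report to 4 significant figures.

Let m(t) be the amount of NaCl. Volume: V(t) = V₀ + (Q_in − Q_out) t = 1246 + 7.38000 t; V(338.7) = 3745.61 L.
Species balance (pure solvent in): dm/dt = −Q_out · m/V(t).
dm/m = −Q_out dt/(V₀ + 7.38000 t); integrating gives ln(m/m₀) = −(Q_out/(Q_in−Q_out)) ln(V/V₀).
m = m₀ (V₀/V)^(Q_out/(Q_in−Q_out)) = 5.255 × (1246/3745.61)^(3.97696) = 0.0660036 g.
C = m/V = 0.0660036/3745.61 = 1.76216e-05 g/L.

1.762e-05 g/L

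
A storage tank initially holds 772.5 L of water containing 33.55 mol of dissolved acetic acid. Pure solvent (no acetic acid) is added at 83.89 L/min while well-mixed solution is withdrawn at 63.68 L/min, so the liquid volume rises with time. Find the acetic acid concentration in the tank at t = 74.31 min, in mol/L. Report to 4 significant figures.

0.0004912 mol/L

Total volume: dV/dt = Q_in − Q_out = 20.2100 L/min, so V(t) = 772.5 + 20.2100 t and V(74.31) = 2274.31 L.
Species balance (pure solvent in): dm/dt = −Q_out · m/V(t).
Separate: dm/m = −Q_out dt/V(t) ⇒ ln(m/m₀) = −(Q_out/(Q_in−Q_out)) ln(V/V₀).
m = m₀ (V₀/V)^(Q_out/(Q_in−Q_out)) = 33.55 × (772.5/2274.31)^(3.15092) = 1.11704 mol.
C = m/V = 1.11704/2274.31 = 0.000491158 mol/L.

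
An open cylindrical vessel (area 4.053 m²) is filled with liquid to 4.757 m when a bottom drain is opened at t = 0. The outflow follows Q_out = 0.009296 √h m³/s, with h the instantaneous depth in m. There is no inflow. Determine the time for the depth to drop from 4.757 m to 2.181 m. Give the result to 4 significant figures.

614.1 s

A dh/dt = −Q_out = −0.009296 √h.
This is separable: 2 d(√h)/dt = −0.009296/A, so √h = √h₀ − (0.009296/(2A)) t.
t = 2A(√h₀ − √h)/0.009296 = 2·4.053·(√4.757 − √2.181)/0.009296
  = 8.10600 × (2.18105 − 1.47682) / 0.009296 = 614.083 s.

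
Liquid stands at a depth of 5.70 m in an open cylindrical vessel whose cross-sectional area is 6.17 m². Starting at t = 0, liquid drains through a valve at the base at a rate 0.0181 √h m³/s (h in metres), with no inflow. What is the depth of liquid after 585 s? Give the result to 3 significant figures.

2.34 m

Unsteady balance on liquid volume: A dh/dt = −0.0181 √h.
This is separable: 2 d(√h)/dt = −0.0181/A, so √h = √h₀ − (0.0181/(2A)) t.
√h = √5.70 − 0.0181·585/(2·6.17) = 2.3875 − 0.85806 = 1.5294.
h = 1.5294² = 2.3391 m.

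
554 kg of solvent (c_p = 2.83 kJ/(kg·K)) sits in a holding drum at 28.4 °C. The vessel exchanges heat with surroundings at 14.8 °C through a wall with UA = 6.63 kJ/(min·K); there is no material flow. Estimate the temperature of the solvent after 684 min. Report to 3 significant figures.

15.6 °C

Unsteady energy balance on the tank contents: M c_p dT/dt = −UA(T − T_amb).
dT/dt = (T_ss − T)/τ with T_ss = T_amb = 14.800 °C, τ = M c_p/UA = 554·2.83/6.63 = 236.47 min.
T approaches T_ss exponentially: T(t) = T_ss + (T₀ − T_ss) e^(−t/τ).
T(684) = 14.800 + (13.600)·0.055437 = 15.554 °C.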